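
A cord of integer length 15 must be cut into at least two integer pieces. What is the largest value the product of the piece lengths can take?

Let P[k] be the best product for length k (with at least one cut). For each first piece i, the rest contributes max(k−i, P[k−i]).
P[2] = 1*max(1,0) = 1*1 = 1
P[3] = 1*max(2,1) = 1*2 = 2
P[4] = 2*max(2,1) = 2*2 = 4
P[5] = 2*max(3,2) = 2*3 = 6
P[6] = 3*max(3,2) = 3*3 = 9
P[7] = 2*max(5,6) = 2*6 = 12
P[8] = 2*max(6,9) = 2*9 = 18
P[9] = 3*max(6,9) = 3*9 = 27
P[10] = 2*max(8,18) = 2*18 = 36
P[11] = 2*max(9,27) = 2*27 = 54
P[12] = 3*max(9,27) = 3*27 = 81
P[13] = 2*max(11,54) = 2*54 = 108
P[14] = 2*max(12,81) = 2*81 = 162
P[15] = 3*max(12,81) = 3*81 = 243
One optimal split: 3 + 3 + 3 + 3 + 3; product 3*3*3*3*3 = 243.

243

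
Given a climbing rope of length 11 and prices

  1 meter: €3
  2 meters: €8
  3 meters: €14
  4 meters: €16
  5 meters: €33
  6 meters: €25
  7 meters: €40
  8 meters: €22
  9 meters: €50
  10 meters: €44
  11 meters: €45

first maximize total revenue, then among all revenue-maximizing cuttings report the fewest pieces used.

Consider every possible first cut. r[k] is the best of p[i]+r[k−i] over all sellable i≤k.
r[1] = 3
r[2] = max(3+3, 8+0) = 8
r[3] = max(3+8, 8+3, 14+0) = 14
r[4] = max(3+14, 8+8, 14+3, 16+0) = 17
r[5] = max(3+17, 8+14, 14+8, 16+3, 33+0) = 33
r[6] = max(3+33, 8+17, 14+14, 16+8, 33+3, 25+0) = 36
r[7] = max(3+36, 8+33, 14+17, …, 25+3, 40+0) = 41
r[8] = max(3+41, 8+36, 14+33, …, 40+3, 22+0) = 47
r[9] = max(3+47, 8+41, 14+36, …, 22+3, 50+0) = 50
r[10] = max(3+50, 8+47, 14+41, …, 50+3, 44+0) = 66
r[11] = max(3+66, 8+50, 14+47, …, 44+3, 45+0) = 69
Maximum revenue is €69.
Now minimize piece count subject to staying optimal: for each k, pieces[k] = 1 + min over i with p[i]+r[k−i]=r[k] of pieces[k−i].
pieces[8] = 2
pieces[9] = 1
pieces[10] = 2
pieces[11] = 3

3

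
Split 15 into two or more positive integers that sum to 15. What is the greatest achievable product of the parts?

243

Define f[k] = max over 1≤i<k of i · max(k−i, f[k−i]); the inner max lets the remainder stay uncut if that's better.
Small cases: f[2]=1, f[3]=2, f[4]=4, f[5]=6, f[6]=9, f[7]=12, f[8]=18.
f[9] = max(1×18, 2×12, 3×9, …, 7×2, 8×1) = 27
f[10] = max(1×27, 2×18, 3×12, …, 8×2, 9×1) = 36
f[11] = max(1×36, 2×27, 3×18, …, 9×2, 10×1) = 54
f[12] = max(1×54, 2×36, 3×27, …, 10×2, 11×1) = 81
f[13] = max(1×81, 2×54, 3×36, …, 11×2, 12×1) = 108
f[14] = max(1×108, 2×81, 3×54, …, 12×2, 13×1) = 162
f[15] = max(1×162, 2×108, 3×81, …, 13×2, 14×1) = 243
One optimal split: 3 + 3 + 3 + 3 + 3; product 3×3×3×3×3 = 243.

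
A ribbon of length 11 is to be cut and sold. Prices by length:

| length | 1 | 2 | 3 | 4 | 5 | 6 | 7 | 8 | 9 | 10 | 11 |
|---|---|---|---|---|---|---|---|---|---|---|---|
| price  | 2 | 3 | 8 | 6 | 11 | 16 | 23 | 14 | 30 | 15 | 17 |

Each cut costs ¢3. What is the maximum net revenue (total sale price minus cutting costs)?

30

Build r[k] bottom-up: r[k] = max over allowed piece i of (p[i] + r[k−i]) − 3 per cut.
r[1] = 2
r[2] = max(2+2-3, 3+0) = 3
r[3] = max(2+3-3, 3+2-3, 8+0) = 8
r[4] = max(2+8-3, 3+3-3, 8+2-3, 6+0) = 7
r[5] = max(2+7-3, 3+8-3, 8+3-3, 6+2-3, 11+0) = 11
r[6] = max(2+11-3, 3+7-3, 8+8-3, 6+3-3, 11+2-3, 16+0) = 16
r[7] = max(2+16-3, 3+11-3, 8+7-3, …, 16+2-3, 23+0) = 23
r[8] = max(2+23-3, 3+16-3, 8+11-3, …, 23+2-3, 14+0) = 22
r[9] = max(2+22-3, 3+23-3, 8+16-3, …, 14+2-3, 30+0) = 30
r[10] = max(2+30-3, 3+22-3, 8+23-3, …, 30+2-3, 15+0) = 29
r[11] = max(2+29-3, 3+30-3, 8+22-3, …, 15+2-3, 17+0) = 30
One optimal plan: pieces 9 + 2 (1 cut) → ¢33 − ¢3 = ¢30.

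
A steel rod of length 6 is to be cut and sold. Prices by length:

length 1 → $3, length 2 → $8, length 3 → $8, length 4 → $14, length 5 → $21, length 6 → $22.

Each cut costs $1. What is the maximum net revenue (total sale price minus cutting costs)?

23

Build v[k] bottom-up: v[k] = max over allowed piece i of (p[i] + v[k−i]) − 1 per cut.
v[1] = 3
v[2] = max(3+3-1, 8+0) = 8
v[3] = max(3+8-1, 8+3-1, 8+0) = 10
v[4] = max(3+10-1, 8+8-1, 8+3-1, 14+0) = 15
v[5] = max(3+15-1, 8+10-1, 8+8-1, 14+3-1, 21+0) = 21
v[6] = max(3+21-1, 8+15-1, 8+10-1, 14+8-1, 21+3-1, 22+0) = 23
One optimal plan: pieces 5 + 1 (1 cut) → $24 − $1 = $23.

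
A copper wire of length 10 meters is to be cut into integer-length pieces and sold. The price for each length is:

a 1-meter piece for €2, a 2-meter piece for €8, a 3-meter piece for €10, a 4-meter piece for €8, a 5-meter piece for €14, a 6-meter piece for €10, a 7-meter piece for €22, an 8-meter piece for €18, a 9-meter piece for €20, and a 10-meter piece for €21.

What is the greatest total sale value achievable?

40

Consider every possible first cut. v[k] is the best of p[i]+v[k−i] over all sellable i≤k.
v[1] = 2
v[2] = 8
v[3] = 10  (first piece 1, then v[2]=8)
v[4] = 16  (first piece 2, then v[2]=8)
v[5] = 18  (first piece 1, then v[4]=16)
v[6] = 24  (first piece 2, then v[4]=16)
v[7] = 26  (first piece 1, then v[6]=24)
v[8] = 32  (first piece 2, then v[6]=24)
v[9] = 34  (first piece 1, then v[8]=32)
v[10] = 40  (first piece 2, then v[8]=32)
One optimal cutting: 2 + 2 + 2 + 2 + 2 → €8 + €8 + €8 + €8 + €8 = €40.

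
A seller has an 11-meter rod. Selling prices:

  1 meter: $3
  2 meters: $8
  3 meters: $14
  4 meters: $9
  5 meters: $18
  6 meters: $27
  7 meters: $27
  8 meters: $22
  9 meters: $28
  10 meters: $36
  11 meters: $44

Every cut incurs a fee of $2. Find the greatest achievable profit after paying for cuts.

Let v[k] be the best obtainable value from length k. For each k, try every first piece i and keep the best of price[i] + v[k−i] minus the 2 cut fee when i<k.
v[1] = 3
v[2] = 8
v[3] = 14
v[4] = 15  (first piece 1, then v[3]=14)
v[5] = 20  (first piece 2, then v[3]=14)
v[6] = 27
v[7] = 28  (first piece 1, then v[6]=27)
v[8] = 33  (first piece 2, then v[6]=27)
v[9] = 39  (first piece 3, then v[6]=27)
v[10] = 40  (first piece 1, then v[9]=39)
v[11] = 45  (first piece 2, then v[9]=39)
One optimal plan: pieces 6 + 3 + 2 (2 cuts) → $49 − $4 = $45.

45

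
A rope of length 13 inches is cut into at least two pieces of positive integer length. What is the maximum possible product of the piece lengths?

108

Fill prod[k] for k=2..13: at each k try every first piece i and multiply by the better of (k−i) uncut or prod[k−i].
prod[2] = 1×max(1,0) = 1×1 = 1
prod[3] = 1×max(2,1) = 1×2 = 2
prod[4] = 2×max(2,1) = 2×2 = 4
prod[5] = 2×max(3,2) = 2×3 = 6
prod[6] = 3×max(3,2) = 3×3 = 9
prod[7] = 2×max(5,6) = 2×6 = 12
prod[8] = 2×max(6,9) = 2×9 = 18
prod[9] = 3×max(6,9) = 3×9 = 27
prod[10] = 2×max(8,18) = 2×18 = 36
prod[11] = 2×max(9,27) = 2×27 = 54
prod[12] = 3×max(9,27) = 3×27 = 81
prod[13] = 2×max(11,54) = 2×54 = 108
One optimal split: 3 + 3 + 3 + 2 + 2; product 3×3×3×2×2 = 108.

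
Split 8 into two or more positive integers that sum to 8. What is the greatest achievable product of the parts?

18

Fill P[k] for k=2..8: at each k try every first piece i and multiply by the better of (k−i) uncut or P[k−i].
P[2] = 1·max(1,0) = 1·1 = 1
P[3] = max(1·2, 2·1) = 2
P[4] = max(1·3, 2·2, 3·1) = 4
P[5] = max(1·4, 2·3, 3·2, 4·1) = 6
P[6] = max(1·6, 2·4, 3·3, 4·2, 5·1) = 9
P[7] = max(1·9, 2·6, 3·4, 4·3, 5·2, 6·1) = 12
P[8] = max(1·12, 2·9, 3·6, …, 6·2, 7·1) = 18
One optimal split: 3 + 3 + 2; product 3·3·2 = 18.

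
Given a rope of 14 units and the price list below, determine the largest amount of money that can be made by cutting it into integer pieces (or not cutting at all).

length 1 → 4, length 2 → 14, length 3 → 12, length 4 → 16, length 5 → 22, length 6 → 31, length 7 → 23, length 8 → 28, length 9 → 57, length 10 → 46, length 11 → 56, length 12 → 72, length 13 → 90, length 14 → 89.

Build R[k] bottom-up: R[k] = max over allowed piece i of (p[i] + R[k−i]).
R[1] = 4
R[2] = 14
R[3] = 18  (first piece 1, then R[2]=14)
R[4] = 28  (first piece 2, then R[2]=14)
R[5] = 32  (first piece 1, then R[4]=28)
R[6] = 42  (first piece 2, then R[4]=28)
R[7] = 46  (first piece 1, then R[6]=42)
R[8] = 56  (first piece 2, then R[6]=42)
R[9] = 60  (first piece 1, then R[8]=56)
R[10] = 70  (first piece 2, then R[8]=56)
R[11] = 74  (first piece 1, then R[10]=70)
R[12] = 84  (first piece 2, then R[10]=70)
R[13] = 90
R[14] = 98  (first piece 2, then R[12]=84)
One optimal cutting: 2 + 2 + 2 + 2 + 2 + 2 + 2 → 14 + 14 + 14 + 14 + 14 + 14 + 14 = 98.

98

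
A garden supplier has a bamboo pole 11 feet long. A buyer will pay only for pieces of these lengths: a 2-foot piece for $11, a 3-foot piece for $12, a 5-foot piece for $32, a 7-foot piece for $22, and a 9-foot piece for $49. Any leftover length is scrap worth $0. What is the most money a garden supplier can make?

Build r[k] bottom-up: r[k] = max over allowed piece i of (p[i] + r[k−i]).
r[1] = 0
r[2] = 11
r[3] = max(11+0, 12+0) = 12
r[4] = max(11+11, 12+0) = 22
r[5] = max(11+12, 12+11, 32+0) = 32
r[6] = max(11+22, 12+12, 32+0) = 33
r[7] = max(11+32, 12+22, 32+11, 22+0) = 43
r[8] = max(11+33, 12+32, 32+12, 22+0) = 44
r[9] = max(11+43, 12+33, 32+22, 22+11, 49+0) = 54
r[10] = max(11+44, 12+43, 32+32, 22+12, 49+0) = 64
r[11] = max(11+54, 12+44, 32+33, 22+22, 49+11) = 65
One optimal cutting: 5 + 2 + 2 + 2 → $65.

65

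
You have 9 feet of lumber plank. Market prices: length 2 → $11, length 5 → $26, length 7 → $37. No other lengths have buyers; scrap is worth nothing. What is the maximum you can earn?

48

Let best[k] be the best obtainable value from length k. For each k, try every first piece i and keep the best of price[i] + best[k−i].
best[1] = 0
best[2] = 11
best[3] = 11
best[4] = 22  (first piece 2, then best[2]=11)
best[5] = 26
best[6] = 33  (first piece 2, then best[4]=22)
best[7] = 37  (first piece 2, then best[5]=26)
best[8] = 44  (first piece 2, then best[6]=33)
best[9] = 48  (first piece 2, then best[7]=37)
One optimal cutting: 5 + 2 + 2 → $48.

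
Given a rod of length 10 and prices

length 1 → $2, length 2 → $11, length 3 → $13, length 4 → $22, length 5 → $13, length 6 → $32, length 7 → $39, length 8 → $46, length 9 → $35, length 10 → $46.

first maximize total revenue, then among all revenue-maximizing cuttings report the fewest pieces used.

2

Consider every possible first cut. r[k] is the best of p[i]+r[k−i] over all sellable i≤k.
r[1] = 2
r[2] = 11
r[3] = 13  (first piece 1, then r[2]=11)
r[4] = 22  (first piece 2, then r[2]=11)
r[5] = 24  (first piece 1, then r[4]=22)
r[6] = 33  (first piece 2, then r[4]=22)
r[7] = 39
r[8] = 46
r[9] = 50  (first piece 2, then r[7]=39)
r[10] = 57  (first piece 2, then r[8]=46)
Maximum revenue is $57.
Now minimize piece count subject to staying optimal: for each k, pieces[k] = 1 + min over i with p[i]+r[k−i]=r[k] of pieces[k−i].
pieces[7] = 1
pieces[8] = 1
pieces[9] = 2
pieces[10] = 2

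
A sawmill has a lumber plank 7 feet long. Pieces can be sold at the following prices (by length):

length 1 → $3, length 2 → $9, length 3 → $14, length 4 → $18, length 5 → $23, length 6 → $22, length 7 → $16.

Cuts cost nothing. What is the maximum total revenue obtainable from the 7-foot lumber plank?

32

Let best[k] be the best obtainable value from length k. For each k, try every first piece i and keep the best of price[i] + best[k−i].
best[1] = 3
best[2] = max(3+3, 9+0) = 9
best[3] = max(3+9, 9+3, 14+0) = 14
best[4] = max(3+14, 9+9, 14+3, 18+0) = 18
best[5] = max(3+18, 9+14, 14+9, 18+3, 23+0) = 23
best[6] = max(3+23, 9+18, 14+14, 18+9, 23+3, 22+0) = 28
best[7] = max(3+28, 9+23, 14+18, …, 22+3, 16+0) = 32
One optimal cutting: 3 + 2 + 2 → $14 + $9 + $9 = $32.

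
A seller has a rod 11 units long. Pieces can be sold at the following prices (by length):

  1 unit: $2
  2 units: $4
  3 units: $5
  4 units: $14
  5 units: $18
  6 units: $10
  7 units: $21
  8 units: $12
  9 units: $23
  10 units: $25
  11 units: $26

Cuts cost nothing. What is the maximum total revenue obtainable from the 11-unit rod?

38

Consider every possible first cut. r[k] is the best of p[i]+r[k−i] over all sellable i≤k.
r[1] = 2
r[2] = max(2+2, 4+0) = 4
r[3] = max(2+4, 4+2, 5+0) = 6
r[4] = max(2+6, 4+4, 5+2, 14+0) = 14
r[5] = max(2+14, 4+6, 5+4, 14+2, 18+0) = 18
r[6] = max(2+18, 4+14, 5+6, 14+4, 18+2, 10+0) = 20
r[7] = max(2+20, 4+18, 5+14, …, 10+2, 21+0) = 22
r[8] = max(2+22, 4+20, 5+18, …, 21+2, 12+0) = 28
r[9] = max(2+28, 4+22, 5+20, …, 12+2, 23+0) = 32
r[10] = max(2+32, 4+28, 5+22, …, 23+2, 25+0) = 36
r[11] = max(2+36, 4+32, 5+28, …, 25+2, 26+0) = 38
One optimal cutting: 5 + 5 + 1 → $18 + $18 + $2 = $38.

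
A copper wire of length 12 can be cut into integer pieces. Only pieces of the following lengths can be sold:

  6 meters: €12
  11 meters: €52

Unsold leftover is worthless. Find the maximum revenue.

52

Consider every possible first cut. r[k] is the best of p[i]+r[k−i] over all sellable i≤k.
r[1] = 0
r[2] = 0
r[3] = 0
r[4] = 0
r[5] = 0
r[6] = 12
r[7] = 12
r[8] = 12
r[9] = 12
r[10] = 12
r[11] = max(12+0, 52+0) = 52
r[12] = max(12+12, 52+0) = 52
One optimal cutting: pieces 11 with 1 meter of scrap → €52.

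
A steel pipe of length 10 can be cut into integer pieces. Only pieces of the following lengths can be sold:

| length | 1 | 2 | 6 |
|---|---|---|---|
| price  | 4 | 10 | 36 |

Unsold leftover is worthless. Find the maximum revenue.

56

Let best[k] be the best obtainable value from length k. For each k, try every first piece i and keep the best of price[i] + best[k−i].
best[1] = 4
best[2] = max(4+4, 10+0) = 10
best[3] = max(4+10, 10+4) = 14
best[4] = max(4+14, 10+10) = 20
best[5] = max(4+20, 10+14) = 24
best[6] = max(4+24, 10+20, 36+0) = 36
best[7] = max(4+36, 10+24, 36+4) = 40
best[8] = max(4+40, 10+36, 36+10) = 46
best[9] = max(4+46, 10+40, 36+14) = 50
best[10] = max(4+50, 10+46, 36+20) = 56
One optimal cutting: 6 + 2 + 2 → $56.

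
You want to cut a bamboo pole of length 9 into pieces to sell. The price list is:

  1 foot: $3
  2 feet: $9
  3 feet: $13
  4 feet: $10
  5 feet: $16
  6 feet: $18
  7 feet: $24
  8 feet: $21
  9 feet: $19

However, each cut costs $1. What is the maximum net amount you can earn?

Build v[k] bottom-up: v[k] = max over allowed piece i of (p[i] + v[k−i]) − 1 per cut.
v[1] = 3
v[2] = 9
v[3] = 13
v[4] = 17  (first piece 2, then v[2]=9)
v[5] = 21  (first piece 2, then v[3]=13)
v[6] = 25  (first piece 2, then v[4]=17)
v[7] = 29  (first piece 2, then v[5]=21)
v[8] = 33  (first piece 2, then v[6]=25)
v[9] = 37  (first piece 2, then v[7]=29)
One optimal plan: pieces 3 + 2 + 2 + 2 (3 cuts) → $40 − $3 = $37.

37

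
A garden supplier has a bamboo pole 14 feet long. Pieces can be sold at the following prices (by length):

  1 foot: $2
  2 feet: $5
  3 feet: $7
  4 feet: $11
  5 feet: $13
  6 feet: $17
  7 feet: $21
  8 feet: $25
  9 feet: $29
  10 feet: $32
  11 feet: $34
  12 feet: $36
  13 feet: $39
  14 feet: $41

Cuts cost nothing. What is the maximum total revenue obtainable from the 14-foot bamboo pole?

43

Build best[k] bottom-up: best[k] = max over allowed piece i of (p[i] + best[k−i]).
best[1] = 2
best[2] = 5
best[3] = 7  (first piece 1, then best[2]=5)
best[4] = 11
best[5] = 13  (first piece 1, then best[4]=11)
best[6] = 17
best[7] = 21
best[8] = 25
best[9] = 29
best[10] = 32
best[11] = 34  (first piece 1, then best[10]=32)
best[12] = 37  (first piece 2, then best[10]=32)
best[13] = 40  (first piece 4, then best[9]=29)
best[14] = 43  (first piece 4, then best[10]=32)
One optimal cutting: 10 + 4 → $32 + $11 = $43.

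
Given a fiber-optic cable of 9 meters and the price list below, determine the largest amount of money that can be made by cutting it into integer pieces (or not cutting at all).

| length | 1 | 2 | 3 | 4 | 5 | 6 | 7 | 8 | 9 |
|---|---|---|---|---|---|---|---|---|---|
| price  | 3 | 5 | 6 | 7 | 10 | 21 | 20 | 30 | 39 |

Let best[k] be the best obtainable value from length k. For each k, try every first piece i and keep the best of price[i] + best[k−i].
best[1] = 3
best[2] = 6  (first piece 1, then best[1]=3)
best[3] = 9  (first piece 1, then best[2]=6)
best[4] = 12  (first piece 1, then best[3]=9)
best[5] = 15  (first piece 1, then best[4]=12)
best[6] = 21
best[7] = 24  (first piece 1, then best[6]=21)
best[8] = 30
best[9] = 39
Best is to sell the whole 9-meter piece uncut for $39.

39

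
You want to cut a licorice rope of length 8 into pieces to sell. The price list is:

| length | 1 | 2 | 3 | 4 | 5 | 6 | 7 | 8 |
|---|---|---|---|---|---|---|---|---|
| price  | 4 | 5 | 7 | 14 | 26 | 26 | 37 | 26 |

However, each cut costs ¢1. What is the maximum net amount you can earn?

40

Let net[k] be the best obtainable value from length k. For each k, try every first piece i and keep the best of price[i] + net[k−i] minus the 1 cut fee when i<k.
net[1] = 4
net[2] = 7  (first piece 1, then net[1]=4)
net[3] = 10  (first piece 1, then net[2]=7)
net[4] = 14
net[5] = 26
net[6] = 29  (first piece 1, then net[5]=26)
net[7] = 37
net[8] = 40  (first piece 1, then net[7]=37)
One optimal plan: pieces 7 + 1 (1 cut) → ¢41 − ¢1 = ¢40.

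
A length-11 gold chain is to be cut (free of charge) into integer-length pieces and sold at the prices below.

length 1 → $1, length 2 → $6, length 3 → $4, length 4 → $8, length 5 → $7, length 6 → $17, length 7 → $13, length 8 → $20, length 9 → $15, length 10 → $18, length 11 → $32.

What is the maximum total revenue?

Build R[k] bottom-up: R[k] = max over allowed piece i of (p[i] + R[k−i]).
R[1] = 1
R[2] = 6
R[3] = 7  (first piece 1, then R[2]=6)
R[4] = 12  (first piece 2, then R[2]=6)
R[5] = 13  (first piece 1, then R[4]=12)
R[6] = 18  (first piece 2, then R[4]=12)
R[7] = 19  (first piece 1, then R[6]=18)
R[8] = 24  (first piece 2, then R[6]=18)
R[9] = 25  (first piece 1, then R[8]=24)
R[10] = 30  (first piece 2, then R[8]=24)
R[11] = 32
Best is to sell the whole 11-inch piece uncut for $32.

32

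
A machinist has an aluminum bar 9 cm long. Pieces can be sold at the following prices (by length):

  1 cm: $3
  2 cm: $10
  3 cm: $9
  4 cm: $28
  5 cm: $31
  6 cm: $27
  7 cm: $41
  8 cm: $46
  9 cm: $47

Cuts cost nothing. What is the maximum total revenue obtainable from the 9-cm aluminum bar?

Let R[k] be the best obtainable value from length k. For each k, try every first piece i and keep the best of price[i] + R[k−i].
R[1] = 3
R[2] = 10
R[3] = 13  (first piece 1, then R[2]=10)
R[4] = 28
R[5] = 31  (first piece 1, then R[4]=28)
R[6] = 38  (first piece 2, then R[4]=28)
R[7] = 41  (first piece 1, then R[6]=38)
R[8] = 56  (first piece 4, then R[4]=28)
R[9] = 59  (first piece 1, then R[8]=56)
One optimal cutting: 4 + 4 + 1 → $28 + $28 + $3 = $59.

59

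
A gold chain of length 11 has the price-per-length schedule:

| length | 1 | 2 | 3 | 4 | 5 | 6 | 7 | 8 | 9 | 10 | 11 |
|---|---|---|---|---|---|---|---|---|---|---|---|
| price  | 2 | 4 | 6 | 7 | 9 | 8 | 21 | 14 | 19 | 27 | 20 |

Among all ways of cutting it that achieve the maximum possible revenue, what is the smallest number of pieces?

2

Consider every possible first cut. r[k] is the best of p[i]+r[k−i] over all sellable i≤k.
r[1] = 2
r[2] = max(2+2, 4+0) = 4
r[3] = max(2+4, 4+2, 6+0) = 6
r[4] = max(2+6, 4+4, 6+2, 7+0) = 8
r[5] = max(2+8, 4+6, 6+4, 7+2, 9+0) = 10
r[6] = max(2+10, 4+8, 6+6, 7+4, 9+2, 8+0) = 12
r[7] = max(2+12, 4+10, 6+8, …, 8+2, 21+0) = 21
r[8] = max(2+21, 4+12, 6+10, …, 21+2, 14+0) = 23
r[9] = max(2+23, 4+21, 6+12, …, 14+2, 19+0) = 25
r[10] = max(2+25, 4+23, 6+21, …, 19+2, 27+0) = 27
r[11] = max(2+27, 4+25, 6+23, …, 27+2, 20+0) = 29
Maximum revenue is $29.
Now minimize piece count subject to staying optimal: for each k, pieces[k] = 1 + min over i with p[i]+r[k−i]=r[k] of pieces[k−i].
pieces[8] = 2
pieces[9] = 2
pieces[10] = 1
pieces[11] = 2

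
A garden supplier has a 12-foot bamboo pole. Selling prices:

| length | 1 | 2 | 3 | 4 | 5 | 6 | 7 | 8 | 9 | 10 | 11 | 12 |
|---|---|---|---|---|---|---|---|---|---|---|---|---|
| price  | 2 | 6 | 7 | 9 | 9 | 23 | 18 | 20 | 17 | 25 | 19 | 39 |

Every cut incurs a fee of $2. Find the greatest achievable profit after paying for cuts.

Build net[k] bottom-up: net[k] = max over allowed piece i of (p[i] + net[k−i]) − 2 per cut.
net[1] = 2
net[2] = max(2+2-2, 6+0) = 6
net[3] = max(2+6-2, 6+2-2, 7+0) = 7
net[4] = max(2+7-2, 6+6-2, 7+2-2, 9+0) = 10
net[5] = max(2+10-2, 6+7-2, 7+6-2, 9+2-2, 9+0) = 11
net[6] = max(2+11-2, 6+10-2, 7+7-2, 9+6-2, 9+2-2, 23+0) = 23
net[7] = max(2+23-2, 6+11-2, 7+10-2, …, 23+2-2, 18+0) = 23
net[8] = max(2+23-2, 6+23-2, 7+11-2, …, 18+2-2, 20+0) = 27
net[9] = max(2+27-2, 6+23-2, 7+23-2, …, 20+2-2, 17+0) = 28
net[10] = max(2+28-2, 6+27-2, 7+23-2, …, 17+2-2, 25+0) = 31
net[11] = max(2+31-2, 6+28-2, 7+27-2, …, 25+2-2, 19+0) = 32
net[12] = max(2+32-2, 6+31-2, 7+28-2, …, 19+2-2, 39+0) = 44
One optimal plan: pieces 6 + 6 (1 cut) → $46 − $2 = $44.

44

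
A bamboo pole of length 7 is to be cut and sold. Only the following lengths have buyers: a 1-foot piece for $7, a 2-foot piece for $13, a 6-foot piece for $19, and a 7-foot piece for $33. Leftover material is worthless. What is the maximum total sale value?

Consider every possible first cut. r[k] is the best of p[i]+r[k−i] over all sellable i≤k.
r[1] = 7
r[2] = max(7+7, 13+0) = 14
r[3] = max(7+14, 13+7) = 21
r[4] = max(7+21, 13+14) = 28
r[5] = max(7+28, 13+21) = 35
r[6] = max(7+35, 13+28, 19+0) = 42
r[7] = max(7+42, 13+35, 19+7, 33+0) = 49
One optimal cutting: 1 + 1 + 1 + 1 + 1 + 1 + 1 → $49.

49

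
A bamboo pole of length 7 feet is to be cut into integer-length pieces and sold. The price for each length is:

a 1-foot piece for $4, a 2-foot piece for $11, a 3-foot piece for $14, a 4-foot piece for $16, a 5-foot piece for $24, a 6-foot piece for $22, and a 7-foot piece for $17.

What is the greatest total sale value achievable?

Consider every possible first cut. best[k] is the best of p[i]+best[k−i] over all sellable i≤k.
best[1] = 4
best[2] = 11
best[3] = 15  (first piece 1, then best[2]=11)
best[4] = 22  (first piece 2, then best[2]=11)
best[5] = 26  (first piece 1, then best[4]=22)
best[6] = 33  (first piece 2, then best[4]=22)
best[7] = 37  (first piece 1, then best[6]=33)
One optimal cutting: 2 + 2 + 2 + 1 → $11 + $11 + $11 + $4 = $37.

37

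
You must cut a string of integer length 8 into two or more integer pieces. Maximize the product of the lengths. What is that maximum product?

18

Define f[k] = max over 1≤i<k of i · max(k−i, f[k−i]); the inner max lets the remainder stay uncut if that's better.
f[2] = 1*max(1,0) = 1*1 = 1
f[3] = 1*max(2,1) = 1*2 = 2
f[4] = 2*max(2,1) = 2*2 = 4
f[5] = 2*max(3,2) = 2*3 = 6
f[6] = 3*max(3,2) = 3*3 = 9
f[7] = 2*max(5,6) = 2*6 = 12
f[8] = 2*max(6,9) = 2*9 = 18
One optimal split: 3 + 3 + 2; product 3*3*2 = 18.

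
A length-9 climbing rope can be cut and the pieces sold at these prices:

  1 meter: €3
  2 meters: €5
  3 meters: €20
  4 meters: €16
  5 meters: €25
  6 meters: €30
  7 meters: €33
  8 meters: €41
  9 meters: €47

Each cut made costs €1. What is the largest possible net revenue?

58

Consider every possible first cut. r[k] is the best of p[i]+r[k−i] over all sellable i≤k, charging 1 whenever i<k.
r[1] = 3
r[2] = 5  (first piece 1, then r[1]=3)
r[3] = 20
r[4] = 22  (first piece 1, then r[3]=20)
r[5] = 25
r[6] = 39  (first piece 3, then r[3]=20)
r[7] = 41  (first piece 1, then r[6]=39)
r[8] = 44  (first piece 3, then r[5]=25)
r[9] = 58  (first piece 3, then r[6]=39)
One optimal plan: pieces 3 + 3 + 3 (2 cuts) → €60 − €2 = €58.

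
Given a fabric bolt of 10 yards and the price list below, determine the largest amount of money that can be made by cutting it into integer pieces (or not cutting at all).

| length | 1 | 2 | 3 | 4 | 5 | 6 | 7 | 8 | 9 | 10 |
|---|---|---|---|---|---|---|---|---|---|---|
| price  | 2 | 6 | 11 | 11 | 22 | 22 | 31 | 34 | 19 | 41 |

44

Let v[k] be the best obtainable value from length k. For each k, try every first piece i and keep the best of price[i] + v[k−i].
v[1] = 2
v[2] = max(2+2, 6+0) = 6
v[3] = max(2+6, 6+2, 11+0) = 11
v[4] = max(2+11, 6+6, 11+2, 11+0) = 13
v[5] = max(2+13, 6+11, 11+6, 11+2, 22+0) = 22
v[6] = max(2+22, 6+13, 11+11, 11+6, 22+2, 22+0) = 24
v[7] = max(2+24, 6+22, 11+13, …, 22+2, 31+0) = 31
v[8] = max(2+31, 6+24, 11+22, …, 31+2, 34+0) = 34
v[9] = max(2+34, 6+31, 11+24, …, 34+2, 19+0) = 37
v[10] = max(2+37, 6+34, 11+31, …, 19+2, 41+0) = 44
One optimal cutting: 5 + 5 → $22 + $22 = $44.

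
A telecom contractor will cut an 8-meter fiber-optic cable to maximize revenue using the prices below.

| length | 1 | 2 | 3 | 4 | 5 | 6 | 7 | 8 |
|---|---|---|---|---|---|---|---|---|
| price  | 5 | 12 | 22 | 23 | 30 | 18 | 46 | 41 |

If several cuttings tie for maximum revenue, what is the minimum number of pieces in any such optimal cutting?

Let r[k] be the best obtainable value from length k. For each k, try every first piece i and keep the best of price[i] + r[k−i].
r[1] = 5
r[2] = max(5+5, 12+0) = 12
r[3] = max(5+12, 12+5, 22+0) = 22
r[4] = max(5+22, 12+12, 22+5, 23+0) = 27
r[5] = max(5+27, 12+22, 22+12, 23+5, 30+0) = 34
r[6] = max(5+34, 12+27, 22+22, 23+12, 30+5, 18+0) = 44
r[7] = max(5+44, 12+34, 22+27, …, 18+5, 46+0) = 49
r[8] = max(5+49, 12+44, 22+34, …, 46+5, 41+0) = 56
Maximum revenue is $56.
Now minimize piece count subject to staying optimal: for each k, pieces[k] = 1 + min over i with p[i]+r[k−i]=r[k] of pieces[k−i].
pieces[5] = 2
pieces[6] = 2
pieces[7] = 3
pieces[8] = 3

3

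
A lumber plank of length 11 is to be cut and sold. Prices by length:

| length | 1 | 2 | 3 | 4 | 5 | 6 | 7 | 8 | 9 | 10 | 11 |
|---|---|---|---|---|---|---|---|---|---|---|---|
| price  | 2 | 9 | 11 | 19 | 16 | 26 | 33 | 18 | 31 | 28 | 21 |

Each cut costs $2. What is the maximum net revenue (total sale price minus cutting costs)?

Let v[k] be the best obtainable value from length k. For each k, try every first piece i and keep the best of price[i] + v[k−i] minus the 2 cut fee when i<k.
v[1] = 2
v[2] = max(2+2-2, 9+0) = 9
v[3] = max(2+9-2, 9+2-2, 11+0) = 11
v[4] = max(2+11-2, 9+9-2, 11+2-2, 19+0) = 19
v[5] = max(2+19-2, 9+11-2, 11+9-2, 19+2-2, 16+0) = 19
v[6] = max(2+19-2, 9+19-2, 11+11-2, 19+9-2, 16+2-2, 26+0) = 26
v[7] = max(2+26-2, 9+19-2, 11+19-2, …, 26+2-2, 33+0) = 33
v[8] = max(2+33-2, 9+26-2, 11+19-2, …, 33+2-2, 18+0) = 36
v[9] = max(2+36-2, 9+33-2, 11+26-2, …, 18+2-2, 31+0) = 40
v[10] = max(2+40-2, 9+36-2, 11+33-2, …, 31+2-2, 28+0) = 43
v[11] = max(2+43-2, 9+40-2, 11+36-2, …, 28+2-2, 21+0) = 50
One optimal plan: pieces 7 + 4 (1 cut) → $52 − $2 = $50.

50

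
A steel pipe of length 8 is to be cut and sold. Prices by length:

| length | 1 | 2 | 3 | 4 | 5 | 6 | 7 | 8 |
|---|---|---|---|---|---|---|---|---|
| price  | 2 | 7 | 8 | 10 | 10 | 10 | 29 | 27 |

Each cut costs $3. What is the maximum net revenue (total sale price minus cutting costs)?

28

Build r[k] bottom-up: r[k] = max over allowed piece i of (p[i] + r[k−i]) − 3 per cut.
r[1] = 2
r[2] = max(2+2-3, 7+0) = 7
r[3] = max(2+7-3, 7+2-3, 8+0) = 8
r[4] = max(2+8-3, 7+7-3, 8+2-3, 10+0) = 11
r[5] = max(2+11-3, 7+8-3, 8+7-3, 10+2-3, 10+0) = 12
r[6] = max(2+12-3, 7+11-3, 8+8-3, 10+7-3, 10+2-3, 10+0) = 15
r[7] = max(2+15-3, 7+12-3, 8+11-3, …, 10+2-3, 29+0) = 29
r[8] = max(2+29-3, 7+15-3, 8+12-3, …, 29+2-3, 27+0) = 28
One optimal plan: pieces 7 + 1 (1 cut) → $31 − $3 = $28.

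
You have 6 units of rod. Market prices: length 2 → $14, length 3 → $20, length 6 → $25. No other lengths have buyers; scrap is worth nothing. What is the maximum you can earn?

42

Let f[k] be the best obtainable value from length k. For each k, try every first piece i and keep the best of price[i] + f[k−i].
f[1] = 0
f[2] = 14
f[3] = 20
f[4] = 28  (first piece 2, then f[2]=14)
f[5] = 34  (first piece 2, then f[3]=20)
f[6] = 42  (first piece 2, then f[4]=28)
One optimal cutting: 2 + 2 + 2 → $42.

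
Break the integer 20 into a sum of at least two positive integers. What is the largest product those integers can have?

1458

Fill g[k] for k=2..20: at each k try every first piece i and multiply by the better of (k−i) uncut or g[k−i].
g[2] = 1*max(1,0) = 1*1 = 1
g[3] = 1*max(2,1) = 1*2 = 2
g[4] = 2*max(2,1) = 2*2 = 4
g[5] = 2*max(3,2) = 2*3 = 6
g[6] = 3*max(3,2) = 3*3 = 9
g[7] = 2*max(5,6) = 2*6 = 12
g[8] = 2*max(6,9) = 2*9 = 18
g[9] = 3*max(6,9) = 3*9 = 27
g[10] = 2*max(8,18) = 2*18 = 36
g[11] = 2*max(9,27) = 2*27 = 54
g[12] = 3*max(9,27) = 3*27 = 81
g[13] = 2*max(11,54) = 2*54 = 108
g[14] = 2*max(12,81) = 2*81 = 162
g[15] = 3*max(12,81) = 3*81 = 243
g[16] = 2*max(14,162) = 2*162 = 324
g[17] = 2*max(15,243) = 2*243 = 486
g[18] = 3*max(15,243) = 3*243 = 729
g[19] = 2*max(17,486) = 2*486 = 972
g[20] = 2*max(18,729) = 2*729 = 1458
One optimal split: 3 + 3 + 3 + 3 + 3 + 3 + 2; product 3*3*3*3*3*3*2 = 1458.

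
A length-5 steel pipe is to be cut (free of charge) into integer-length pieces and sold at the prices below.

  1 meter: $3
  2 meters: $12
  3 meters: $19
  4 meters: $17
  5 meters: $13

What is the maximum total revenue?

Build r[k] bottom-up: r[k] = max over allowed piece i of (p[i] + r[k−i]).
r[1] = 3
r[2] = max(3+3, 12+0) = 12
r[3] = max(3+12, 12+3, 19+0) = 19
r[4] = max(3+19, 12+12, 19+3, 17+0) = 24
r[5] = max(3+24, 12+19, 19+12, 17+3, 13+0) = 31
One optimal cutting: 3 + 2 → $19 + $12 = $31.

31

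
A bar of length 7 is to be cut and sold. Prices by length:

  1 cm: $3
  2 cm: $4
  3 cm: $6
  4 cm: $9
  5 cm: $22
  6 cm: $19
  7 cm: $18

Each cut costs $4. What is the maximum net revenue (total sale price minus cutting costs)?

22

Build r[k] bottom-up: r[k] = max over allowed piece i of (p[i] + r[k−i]) − 4 per cut.
r[1] = 3
r[2] = 4
r[3] = 6
r[4] = 9
r[5] = 22
r[6] = 21  (first piece 1, then r[5]=22)
r[7] = 22  (first piece 2, then r[5]=22)
One optimal plan: pieces 5 + 2 (1 cut) → $26 − $4 = $22.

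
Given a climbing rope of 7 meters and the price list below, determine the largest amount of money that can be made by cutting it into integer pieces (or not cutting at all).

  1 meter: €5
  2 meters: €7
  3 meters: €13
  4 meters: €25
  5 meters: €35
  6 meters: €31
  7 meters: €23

Let R[k] be the best obtainable value from length k. For each k, try every first piece i and keep the best of price[i] + R[k−i].
R[1] = 5
R[2] = max(5+5, 7+0) = 10
R[3] = max(5+10, 7+5, 13+0) = 15
R[4] = max(5+15, 7+10, 13+5, 25+0) = 25
R[5] = max(5+25, 7+15, 13+10, 25+5, 35+0) = 35
R[6] = max(5+35, 7+25, 13+15, 25+10, 35+5, 31+0) = 40
R[7] = max(5+40, 7+35, 13+25, …, 31+5, 23+0) = 45
One optimal cutting: 5 + 1 + 1 → €35 + €5 + €5 = €45.

45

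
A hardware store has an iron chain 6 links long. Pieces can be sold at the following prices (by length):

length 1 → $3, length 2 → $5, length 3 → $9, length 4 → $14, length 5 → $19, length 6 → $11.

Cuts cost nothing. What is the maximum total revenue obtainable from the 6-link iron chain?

Let r[k] be the best obtainable value from length k. For each k, try every first piece i and keep the best of price[i] + r[k−i].
r[1] = 3
r[2] = max(3+3, 5+0) = 6
r[3] = max(3+6, 5+3, 9+0) = 9
r[4] = max(3+9, 5+6, 9+3, 14+0) = 14
r[5] = max(3+14, 5+9, 9+6, 14+3, 19+0) = 19
r[6] = max(3+19, 5+14, 9+9, 14+6, 19+3, 11+0) = 22
One optimal cutting: 5 + 1 → $19 + $3 = $22.

22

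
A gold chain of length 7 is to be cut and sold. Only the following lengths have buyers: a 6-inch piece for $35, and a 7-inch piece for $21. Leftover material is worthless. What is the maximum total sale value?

35

Build f[k] bottom-up: f[k] = max over allowed piece i of (p[i] + f[k−i]).
f[1] = 0
f[2] = 0
f[3] = 0
f[4] = 0
f[5] = 0
f[6] = 35
f[7] = max(35+0, 21+0) = 35
One optimal cutting: pieces 6 with 1 inch of scrap → $35.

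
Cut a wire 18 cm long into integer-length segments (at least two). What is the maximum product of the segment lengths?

729

Fill m[k] for k=2..18: at each k try every first piece i and multiply by the better of (k−i) uncut or m[k−i].
m[2] = 1·max(1,0) = 1·1 = 1
m[3] = 1·max(2,1) = 1·2 = 2
m[4] = 2·max(2,1) = 2·2 = 4
m[5] = 2·max(3,2) = 2·3 = 6
m[6] = 3·max(3,2) = 3·3 = 9
m[7] = 2·max(5,6) = 2·6 = 12
m[8] = 2·max(6,9) = 2·9 = 18
m[9] = 3·max(6,9) = 3·9 = 27
m[10] = 2·max(8,18) = 2·18 = 36
m[11] = 2·max(9,27) = 2·27 = 54
m[12] = 3·max(9,27) = 3·27 = 81
m[13] = 2·max(11,54) = 2·54 = 108
m[14] = 2·max(12,81) = 2·81 = 162
m[15] = 3·max(12,81) = 3·81 = 243
m[16] = 2·max(14,162) = 2·162 = 324
m[17] = 2·max(15,243) = 2·243 = 486
m[18] = 3·max(15,243) = 3·243 = 729
One optimal split: 3 + 3 + 3 + 3 + 3 + 3; product 3·3·3·3·3·3 = 729.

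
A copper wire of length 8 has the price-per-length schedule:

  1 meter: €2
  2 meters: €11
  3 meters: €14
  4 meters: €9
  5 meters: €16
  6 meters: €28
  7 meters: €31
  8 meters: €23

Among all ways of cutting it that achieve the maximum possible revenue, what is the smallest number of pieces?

Let r[k] be the best obtainable value from length k. For each k, try every first piece i and keep the best of price[i] + r[k−i].
r[1] = 2
r[2] = max(2+2, 11+0) = 11
r[3] = max(2+11, 11+2, 14+0) = 14
r[4] = max(2+14, 11+11, 14+2, 9+0) = 22
r[5] = max(2+22, 11+14, 14+11, 9+2, 16+0) = 25
r[6] = max(2+25, 11+22, 14+14, 9+11, 16+2, 28+0) = 33
r[7] = max(2+33, 11+25, 14+22, …, 28+2, 31+0) = 36
r[8] = max(2+36, 11+33, 14+25, …, 31+2, 23+0) = 44
Maximum revenue is €44.
Now minimize piece count subject to staying optimal: for each k, pieces[k] = 1 + min over i with p[i]+r[k−i]=r[k] of pieces[k−i].
pieces[5] = 2
pieces[6] = 3
pieces[7] = 3
pieces[8] = 4

4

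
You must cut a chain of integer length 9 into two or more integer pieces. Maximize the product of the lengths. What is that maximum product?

Fill P[k] for k=2..9: at each k try every first piece i and multiply by the better of (k−i) uncut or P[k−i].
Small cases: P[2]=1, P[3]=2.
P[4] = max(1×3, 2×2, 3×1) = 4
P[5] = max(1×4, 2×3, 3×2, 4×1) = 6
P[6] = max(1×6, 2×4, 3×3, 4×2, 5×1) = 9
P[7] = max(1×9, 2×6, 3×4, 4×3, 5×2, 6×1) = 12
P[8] = max(1×12, 2×9, 3×6, …, 6×2, 7×1) = 18
P[9] = max(1×18, 2×12, 3×9, …, 7×2, 8×1) = 27
One optimal split: 3 + 3 + 3; product 3×3×3 = 27.

27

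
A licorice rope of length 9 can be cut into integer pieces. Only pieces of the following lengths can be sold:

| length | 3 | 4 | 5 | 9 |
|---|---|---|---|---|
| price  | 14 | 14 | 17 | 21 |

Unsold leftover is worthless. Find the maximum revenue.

Let f[k] be the best obtainable value from length k. For each k, try every first piece i and keep the best of price[i] + f[k−i].
f[1] = 0
f[2] = 0
f[3] = 14
f[4] = max(14+0, 14+0) = 14
f[5] = max(14+0, 14+0, 17+0) = 17
f[6] = max(14+14, 14+0, 17+0) = 28
f[7] = max(14+14, 14+14, 17+0) = 28
f[8] = max(14+17, 14+14, 17+14) = 31
f[9] = max(14+28, 14+17, 17+14, 21+0) = 42
One optimal cutting: 3 + 3 + 3 → ¢42.

42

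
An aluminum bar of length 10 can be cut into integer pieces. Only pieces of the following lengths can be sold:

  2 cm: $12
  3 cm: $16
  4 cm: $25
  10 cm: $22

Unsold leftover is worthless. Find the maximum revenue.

Let best[k] be the best obtainable value from length k. For each k, try every first piece i and keep the best of price[i] + best[k−i].
best[1] = 0
best[2] = 12
best[3] = max(12+0, 16+0) = 16
best[4] = max(12+12, 16+0, 25+0) = 25
best[5] = max(12+16, 16+12, 25+0) = 28
best[6] = max(12+25, 16+16, 25+12) = 37
best[7] = max(12+28, 16+25, 25+16) = 41
best[8] = max(12+37, 16+28, 25+25) = 50
best[9] = max(12+41, 16+37, 25+28) = 53
best[10] = max(12+50, 16+41, 25+37, 22+0) = 62
One optimal cutting: 4 + 4 + 2 → $62.

62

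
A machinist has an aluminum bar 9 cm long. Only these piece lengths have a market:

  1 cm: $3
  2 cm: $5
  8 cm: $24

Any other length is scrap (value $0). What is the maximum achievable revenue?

27

Let f[k] be the best obtainable value from length k. For each k, try every first piece i and keep the best of price[i] + f[k−i].
f[1] = 3
f[2] = max(3+3, 5+0) = 6
f[3] = max(3+6, 5+3) = 9
f[4] = max(3+9, 5+6) = 12
f[5] = max(3+12, 5+9) = 15
f[6] = max(3+15, 5+12) = 18
f[7] = max(3+18, 5+15) = 21
f[8] = max(3+21, 5+18, 24+0) = 24
f[9] = max(3+24, 5+21, 24+3) = 27
One optimal cutting: 1 + 1 + 1 + 1 + 1 + 1 + 1 + 1 + 1 → $27.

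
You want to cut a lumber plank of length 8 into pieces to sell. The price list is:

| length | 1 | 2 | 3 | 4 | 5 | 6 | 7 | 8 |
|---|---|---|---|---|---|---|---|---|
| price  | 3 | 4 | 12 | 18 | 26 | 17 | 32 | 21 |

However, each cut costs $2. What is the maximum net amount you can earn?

36

Build net[k] bottom-up: net[k] = max over allowed piece i of (p[i] + net[k−i]) − 2 per cut.
net[1] = 3
net[2] = 4  (first piece 1, then net[1]=3)
net[3] = 12
net[4] = 18
net[5] = 26
net[6] = 27  (first piece 1, then net[5]=26)
net[7] = 32
net[8] = 36  (first piece 3, then net[5]=26)
One optimal plan: pieces 5 + 3 (1 cut) → $38 − $2 = $36.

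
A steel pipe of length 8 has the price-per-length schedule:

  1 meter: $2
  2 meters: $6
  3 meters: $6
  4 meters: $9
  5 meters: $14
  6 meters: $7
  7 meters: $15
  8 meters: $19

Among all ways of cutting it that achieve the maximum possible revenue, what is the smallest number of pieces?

Build r[k] bottom-up: r[k] = max over allowed piece i of (p[i] + r[k−i]).
r[1] = 2
r[2] = 6
r[3] = 8  (first piece 1, then r[2]=6)
r[4] = 12  (first piece 2, then r[2]=6)
r[5] = 14  (first piece 1, then r[4]=12)
r[6] = 18  (first piece 2, then r[4]=12)
r[7] = 20  (first piece 1, then r[6]=18)
r[8] = 24  (first piece 2, then r[6]=18)
Maximum revenue is $24.
Now minimize piece count subject to staying optimal: for each k, pieces[k] = 1 + min over i with p[i]+r[k−i]=r[k] of pieces[k−i].
pieces[5] = 1
pieces[6] = 3
pieces[7] = 2
pieces[8] = 4

4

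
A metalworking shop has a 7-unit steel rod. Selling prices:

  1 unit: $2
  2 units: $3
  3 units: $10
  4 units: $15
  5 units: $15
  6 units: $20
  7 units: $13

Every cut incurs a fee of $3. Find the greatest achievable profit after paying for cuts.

Consider every possible first cut. net[k] is the best of p[i]+net[k−i] over all sellable i≤k, charging 3 whenever i<k.
net[1] = 2
net[2] = max(2+2-3, 3+0) = 3
net[3] = max(2+3-3, 3+2-3, 10+0) = 10
net[4] = max(2+10-3, 3+3-3, 10+2-3, 15+0) = 15
net[5] = max(2+15-3, 3+10-3, 10+3-3, 15+2-3, 15+0) = 15
net[6] = max(2+15-3, 3+15-3, 10+10-3, 15+3-3, 15+2-3, 20+0) = 20
net[7] = max(2+20-3, 3+15-3, 10+15-3, …, 20+2-3, 13+0) = 22
One optimal plan: pieces 4 + 3 (1 cut) → $25 − $3 = $22.

22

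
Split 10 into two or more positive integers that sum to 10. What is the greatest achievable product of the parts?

Define prod[k] = max over 1≤i<k of i · max(k−i, prod[k−i]); the inner max lets the remainder stay uncut if that's better.
prod[2] = 1*max(1,0) = 1*1 = 1
prod[3] = 1*max(2,1) = 1*2 = 2
prod[4] = 2*max(2,1) = 2*2 = 4
prod[5] = 2*max(3,2) = 2*3 = 6
prod[6] = 3*max(3,2) = 3*3 = 9
prod[7] = 2*max(5,6) = 2*6 = 12
prod[8] = 2*max(6,9) = 2*9 = 18
prod[9] = 3*max(6,9) = 3*9 = 27
prod[10] = 2*max(8,18) = 2*18 = 36
One optimal split: 3 + 3 + 2 + 2; product 3*3*2*2 = 36.

36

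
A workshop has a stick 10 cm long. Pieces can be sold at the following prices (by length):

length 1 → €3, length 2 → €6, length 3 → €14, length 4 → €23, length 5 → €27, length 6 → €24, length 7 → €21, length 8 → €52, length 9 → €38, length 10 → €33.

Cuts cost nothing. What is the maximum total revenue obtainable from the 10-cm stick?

Let best[k] be the best obtainable value from length k. For each k, try every first piece i and keep the best of price[i] + best[k−i].
best[1] = 3
best[2] = 6  (first piece 1, then best[1]=3)
best[3] = 14
best[4] = 23
best[5] = 27
best[6] = 30  (first piece 1, then best[5]=27)
best[7] = 37  (first piece 3, then best[4]=23)
best[8] = 52
best[9] = 55  (first piece 1, then best[8]=52)
best[10] = 58  (first piece 1, then best[9]=55)
One optimal cutting: 8 + 1 + 1 → €52 + €3 + €3 = €58.

58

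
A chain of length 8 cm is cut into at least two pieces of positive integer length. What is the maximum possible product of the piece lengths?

Let P[k] be the best product for length k (with at least one cut). For each first piece i, the rest contributes max(k−i, P[k−i]).
P[2] = 1·max(1,0) = 1·1 = 1
P[3] = 1·max(2,1) = 1·2 = 2
P[4] = 2·max(2,1) = 2·2 = 4
P[5] = 2·max(3,2) = 2·3 = 6
P[6] = 3·max(3,2) = 3·3 = 9
P[7] = 2·max(5,6) = 2·6 = 12
P[8] = 2·max(6,9) = 2·9 = 18
One optimal split: 3 + 3 + 2; product 3·3·2 = 18.

18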